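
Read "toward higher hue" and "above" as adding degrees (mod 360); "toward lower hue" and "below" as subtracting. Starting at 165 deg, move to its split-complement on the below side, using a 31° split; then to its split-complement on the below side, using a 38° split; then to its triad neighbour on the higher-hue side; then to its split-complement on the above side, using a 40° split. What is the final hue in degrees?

76°

+149° (split-comp 31° ↓): 165 + 149 = 314°
+142° (split-comp 38° ↓): 314 + 142 = 456 → 456 − 360 = 96°
+120° (triadic ↑): 96 + 120 = 216°
+220° (split-comp 40° ↑): 216 + 220 = 436 → 436 − 360 = 76°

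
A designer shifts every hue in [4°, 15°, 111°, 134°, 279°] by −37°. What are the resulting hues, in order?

327°, 338°, 74°, 97°, 242°

4 − 37 = -33 → -33 + 360 = 327°
15 − 37 = -22 → -22 + 360 = 338°
111 − 37 = 74°
134 − 37 = 97°
279 − 37 = 242°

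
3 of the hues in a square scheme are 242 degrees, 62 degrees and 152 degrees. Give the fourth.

332°

A square tetradic scheme places four hues every 90°.
The full set through 62° is {62°, 152°, 242°, 332°}.
Given {62°, 152°, 242°}, the missing hue is 332°.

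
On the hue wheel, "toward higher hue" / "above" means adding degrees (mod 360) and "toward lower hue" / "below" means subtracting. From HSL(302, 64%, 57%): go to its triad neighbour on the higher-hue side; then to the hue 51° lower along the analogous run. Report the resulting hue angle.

11°

+120° (triadic ↑): 302 + 120 = 422 → 422 − 360 = 62°
−51° (analog 51° ↓): 62 − 51 = 11°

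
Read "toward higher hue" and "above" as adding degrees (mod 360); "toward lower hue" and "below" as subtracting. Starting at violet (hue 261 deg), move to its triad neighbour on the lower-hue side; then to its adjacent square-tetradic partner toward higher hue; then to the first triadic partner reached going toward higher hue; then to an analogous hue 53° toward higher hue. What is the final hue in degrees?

−120° (triadic ↓): 261 − 120 = 141°
+90° (square ↑): 141 + 90 = 231°
+120° (triadic ↑): 231 + 120 = 351°
+53° (analog 53° ↑): 351 + 53 = 404 → 404 − 360 = 44°

44°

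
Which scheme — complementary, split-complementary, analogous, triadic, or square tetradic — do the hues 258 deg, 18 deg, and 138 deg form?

triadic

Sort the hues: 18°, 138°, 258°.
Successive gaps around the wheel: 120°, 120°, 120°.
Three hues equally spaced 120° apart form a triad.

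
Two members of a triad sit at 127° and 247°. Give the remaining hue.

7°

A triad spaces three hues 120° apart.
The full set is {7°, 127°, 247°}.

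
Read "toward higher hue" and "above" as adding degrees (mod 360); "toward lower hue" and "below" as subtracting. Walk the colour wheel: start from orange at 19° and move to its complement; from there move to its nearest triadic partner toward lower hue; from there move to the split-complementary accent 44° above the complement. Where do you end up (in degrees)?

303°

+180° (complement): 19 + 180 = 199°
−120° (triadic ↓): 199 − 120 = 79°
+224° (split-comp 44° ↑): 79 + 224 = 303°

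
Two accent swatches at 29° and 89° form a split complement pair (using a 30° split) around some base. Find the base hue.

The accents sit 30° either side of the complement, so the complement is their short-arc midpoint on the wheel.
Short-arc midpoint of 29° and 89°: 59°.
Base is 180° from the complement: 59 − 180 = -121 → -121 + 360 = 239°

239°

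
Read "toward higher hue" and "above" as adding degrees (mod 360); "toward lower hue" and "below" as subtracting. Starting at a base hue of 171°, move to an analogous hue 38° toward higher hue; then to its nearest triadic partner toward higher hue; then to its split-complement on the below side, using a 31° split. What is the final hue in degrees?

118°

+38° (analog 38° ↑): 171 + 38 = 209°
+120° (triadic ↑): 209 + 120 = 329°
+149° (split-comp 31° ↓): 329 + 149 = 478 → 478 − 360 = 118°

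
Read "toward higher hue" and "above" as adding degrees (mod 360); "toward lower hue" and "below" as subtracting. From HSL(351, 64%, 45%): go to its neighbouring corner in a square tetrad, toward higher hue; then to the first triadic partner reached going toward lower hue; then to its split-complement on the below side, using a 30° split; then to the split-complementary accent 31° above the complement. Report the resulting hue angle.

322°

+90° (square ↑): 351 + 90 = 441 → 441 − 360 = 81°
−120° (triadic ↓): 81 − 120 = -39 → -39 + 360 = 321°
+150° (split-comp 30° ↓): 321 + 150 = 471 → 471 − 360 = 111°
+211° (split-comp 31° ↑): 111 + 211 = 322°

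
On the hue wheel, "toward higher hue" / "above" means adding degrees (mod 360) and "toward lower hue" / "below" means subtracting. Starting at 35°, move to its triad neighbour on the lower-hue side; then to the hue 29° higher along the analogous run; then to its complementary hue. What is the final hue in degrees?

124°

triadic ↓ −120°: 35 − 120 = -85 → -85 + 360 = 275°
analog 29° ↑ +29°: 275 + 29 = 304°
complement +180°: 304 + 180 = 484 → 484 − 360 = 124°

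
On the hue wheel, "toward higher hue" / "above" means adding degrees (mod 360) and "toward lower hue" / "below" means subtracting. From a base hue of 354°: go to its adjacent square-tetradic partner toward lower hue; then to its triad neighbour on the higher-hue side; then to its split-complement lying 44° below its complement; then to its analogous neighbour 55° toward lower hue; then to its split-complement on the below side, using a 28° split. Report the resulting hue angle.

−90° (square ↓): 354 − 90 = 264°
+120° (triadic ↑): 264 + 120 = 384 → 384 − 360 = 24°
+136° (split-comp 44° ↓): 24 + 136 = 160°
−55° (analog 55° ↓): 160 − 55 = 105°
+152° (split-comp 28° ↓): 105 + 152 = 257°

257°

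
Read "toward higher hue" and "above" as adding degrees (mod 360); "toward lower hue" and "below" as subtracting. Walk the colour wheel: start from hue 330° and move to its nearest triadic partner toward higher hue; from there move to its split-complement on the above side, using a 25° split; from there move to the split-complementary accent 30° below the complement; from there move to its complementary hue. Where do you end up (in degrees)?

265°

330 + 120 = 450 → 450 − 360 = 90°   (triadic ↑)
90 + 205 = 295°   (split-comp 25° ↑)
295 + 150 = 445 → 445 − 360 = 85°   (split-comp 30° ↓)
85 + 180 = 265°   (complement)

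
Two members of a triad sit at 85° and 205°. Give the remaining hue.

325°

A triad spaces three hues 120° apart.
The full set is {85°, 205°, 325°}.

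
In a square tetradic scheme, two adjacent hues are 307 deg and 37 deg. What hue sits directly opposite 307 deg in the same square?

A square tetradic scheme places four hues 90° apart; opposite corners are 180° apart.
307 + 180 = 487 → 487 − 360 = 127°

127°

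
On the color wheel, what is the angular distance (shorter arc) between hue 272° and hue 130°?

|272 − 130| = 142.
142 ≤ 180, so the shorter arc is 142°.

142°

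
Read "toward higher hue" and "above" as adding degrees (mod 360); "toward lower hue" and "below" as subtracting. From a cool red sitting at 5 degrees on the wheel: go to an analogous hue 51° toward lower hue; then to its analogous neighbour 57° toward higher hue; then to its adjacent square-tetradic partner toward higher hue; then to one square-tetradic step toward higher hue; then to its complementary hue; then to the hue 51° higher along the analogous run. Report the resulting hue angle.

62°

5 − 51 = -46 → -46 + 360 = 314°   (analog 51° ↓)
314 + 57 = 371 → 371 − 360 = 11°   (analog 57° ↑)
11 + 90 = 101°   (square ↑)
101 + 90 = 191°   (square ↑)
191 + 180 = 371 → 371 − 360 = 11°   (complement)
11 + 51 = 62°   (analog 51° ↑)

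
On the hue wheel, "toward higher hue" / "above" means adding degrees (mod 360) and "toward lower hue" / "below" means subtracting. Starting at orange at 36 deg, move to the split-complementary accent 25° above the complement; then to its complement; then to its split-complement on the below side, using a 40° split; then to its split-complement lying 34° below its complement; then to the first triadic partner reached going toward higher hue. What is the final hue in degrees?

split-comp 25° ↑ +205°: 36 + 205 = 241°
complement +180°: 241 + 180 = 421 → 421 − 360 = 61°
split-comp 40° ↓ +140°: 61 + 140 = 201°
split-comp 34° ↓ +146°: 201 + 146 = 347°
triadic ↑ +120°: 347 + 120 = 467 → 467 − 360 = 107°

107°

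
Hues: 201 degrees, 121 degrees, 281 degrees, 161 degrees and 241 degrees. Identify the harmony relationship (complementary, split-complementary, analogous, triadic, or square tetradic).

Sort the hues: 121°, 161°, 201°, 241°, 281°.
Successive gaps around the wheel: 40°, 40°, 40°, 40°, 200°.
A run of hues at equal small steps (40°) with one large closing gap is an analogous group.

analogous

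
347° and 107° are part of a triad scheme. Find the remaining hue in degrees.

227°

A triad places three hues 120° apart.
The full set through 107° is {107°, 227°, 347°}.
Given {107°, 347°}, the missing hue is 227°.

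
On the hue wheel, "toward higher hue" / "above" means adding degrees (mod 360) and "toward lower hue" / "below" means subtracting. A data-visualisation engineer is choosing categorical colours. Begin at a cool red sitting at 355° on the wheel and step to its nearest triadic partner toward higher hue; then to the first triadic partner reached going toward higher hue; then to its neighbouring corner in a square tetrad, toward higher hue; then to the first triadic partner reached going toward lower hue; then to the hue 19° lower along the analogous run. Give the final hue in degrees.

triadic ↑ +120°: 355 + 120 = 475 → 475 − 360 = 115°
triadic ↑ +120°: 115 + 120 = 235°
square ↑ +90°: 235 + 90 = 325°
triadic ↓ −120°: 325 − 120 = 205°
analog 19° ↓ −19°: 205 − 19 = 186°

186°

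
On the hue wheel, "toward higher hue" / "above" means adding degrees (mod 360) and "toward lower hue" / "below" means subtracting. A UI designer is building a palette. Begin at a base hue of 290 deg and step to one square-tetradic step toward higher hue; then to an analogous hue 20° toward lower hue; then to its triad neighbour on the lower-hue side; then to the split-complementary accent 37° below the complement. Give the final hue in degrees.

23°

290 + 90 = 380 → 380 − 360 = 20°   (square ↑)
20 − 20 = 0°   (analog 20° ↓)
0 − 120 = -120 → -120 + 360 = 240°   (triadic ↓)
240 + 143 = 383 → 383 − 360 = 23°   (split-comp 37° ↓)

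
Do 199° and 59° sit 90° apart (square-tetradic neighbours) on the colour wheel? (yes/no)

no

Angular distance: |199 − 59| = 140 = 140°.
90° apart (square-tetradic neighbours) requires 90°.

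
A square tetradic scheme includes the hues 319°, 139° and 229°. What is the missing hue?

A square tetradic scheme places four hues every 90°.
The full set through 139° is {49°, 139°, 229°, 319°}.
Given {139°, 229°, 319°}, the missing hue is 49°.

49°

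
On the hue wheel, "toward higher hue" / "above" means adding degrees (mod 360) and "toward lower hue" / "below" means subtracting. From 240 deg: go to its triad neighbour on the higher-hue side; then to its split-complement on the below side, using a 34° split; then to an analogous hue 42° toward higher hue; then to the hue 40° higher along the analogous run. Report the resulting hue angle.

228°

+120° (triadic ↑): 240 + 120 = 360 → 360 − 360 = 0°
+146° (split-comp 34° ↓): 0 + 146 = 146°
+42° (analog 42° ↑): 146 + 42 = 188°
+40° (analog 40° ↑): 188 + 40 = 228°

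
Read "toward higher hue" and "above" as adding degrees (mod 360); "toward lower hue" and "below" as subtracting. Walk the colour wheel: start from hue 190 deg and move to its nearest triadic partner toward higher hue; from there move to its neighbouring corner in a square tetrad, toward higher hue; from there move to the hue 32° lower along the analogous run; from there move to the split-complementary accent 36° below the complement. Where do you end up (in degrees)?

+120° (triadic ↑): 190 + 120 = 310°
+90° (square ↑): 310 + 90 = 400 → 400 − 360 = 40°
−32° (analog 32° ↓): 40 − 32 = 8°
+144° (split-comp 36° ↓): 8 + 144 = 152°

152°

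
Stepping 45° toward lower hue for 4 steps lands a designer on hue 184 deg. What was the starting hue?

4 steps of 45° (toward lower hue) give a net shift of −180°.
Start = end − shift: 184 + 180 = 364 → 364 − 360 = 4°

4°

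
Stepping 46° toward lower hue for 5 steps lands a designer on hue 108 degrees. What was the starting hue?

5 steps of 46° (toward lower hue) give a net shift of −230°.
Start = end − shift: 108 + 230 = 338°

338°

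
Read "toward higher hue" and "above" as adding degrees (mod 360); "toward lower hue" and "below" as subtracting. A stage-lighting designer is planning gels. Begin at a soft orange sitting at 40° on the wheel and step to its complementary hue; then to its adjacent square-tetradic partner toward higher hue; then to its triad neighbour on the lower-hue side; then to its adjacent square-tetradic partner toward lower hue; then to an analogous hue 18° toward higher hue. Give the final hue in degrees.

complement +180°: 40 + 180 = 220°
square ↑ +90°: 220 + 90 = 310°
triadic ↓ −120°: 310 − 120 = 190°
square ↓ −90°: 190 − 90 = 100°
analog 18° ↑ +18°: 100 + 18 = 118°

118°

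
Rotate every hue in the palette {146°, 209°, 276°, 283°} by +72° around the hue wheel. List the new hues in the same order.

146 + 72 = 218°
209 + 72 = 281°
276 + 72 = 348°
283 + 72 = 355°

218°, 281°, 348°, 355°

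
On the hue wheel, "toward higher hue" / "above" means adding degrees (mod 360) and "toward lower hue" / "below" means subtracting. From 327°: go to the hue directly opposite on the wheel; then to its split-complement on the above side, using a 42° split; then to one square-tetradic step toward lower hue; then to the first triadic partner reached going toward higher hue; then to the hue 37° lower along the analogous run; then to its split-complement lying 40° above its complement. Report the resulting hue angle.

222°

327 + 180 = 507 → 507 − 360 = 147°   (complement)
147 + 222 = 369 → 369 − 360 = 9°   (split-comp 42° ↑)
9 − 90 = -81 → -81 + 360 = 279°   (square ↓)
279 + 120 = 399 → 399 − 360 = 39°   (triadic ↑)
39 − 37 = 2°   (analog 37° ↓)
2 + 220 = 222°   (split-comp 40° ↑)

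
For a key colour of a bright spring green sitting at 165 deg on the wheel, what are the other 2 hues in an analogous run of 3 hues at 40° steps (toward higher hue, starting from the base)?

205° and 245°

165 + 40 = 205°
165 + 80 = 245°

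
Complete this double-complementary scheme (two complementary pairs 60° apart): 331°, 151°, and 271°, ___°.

A rectangular tetradic uses two complementary pairs 60° apart: offsets 0°, 60°, 180°, 240°.
Among {151°, 271°, 331°}, 331° and 151° are a 180° pair.
The remaining hue 271° needs its own complement: 271 + 180 = 451 → 451 − 360 = 91°

91°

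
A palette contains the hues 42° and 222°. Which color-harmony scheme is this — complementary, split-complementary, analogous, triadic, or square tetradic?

Sort the hues: 42°, 222°.
Successive gaps around the wheel: 180°, 180°.
Two hues 180° apart are complementary.

complementary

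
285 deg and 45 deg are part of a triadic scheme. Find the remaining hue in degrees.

165°

A triad places three hues 120° apart.
The full set through 45° is {45°, 165°, 285°}.
Given {45°, 285°}, the missing hue is 165°.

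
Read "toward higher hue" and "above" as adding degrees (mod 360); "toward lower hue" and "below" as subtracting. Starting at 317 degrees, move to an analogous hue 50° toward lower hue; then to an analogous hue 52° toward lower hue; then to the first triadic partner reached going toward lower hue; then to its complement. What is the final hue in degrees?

275°

317 − 50 = 267°   (analog 50° ↓)
267 − 52 = 215°   (analog 52° ↓)
215 − 120 = 95°   (triadic ↓)
95 + 180 = 275°   (complement)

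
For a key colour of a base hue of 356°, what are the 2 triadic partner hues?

A triad places three hues 120° apart.
356 + 120 = 476 → 476 − 360 = 116°
356 + 240 = 596 → 596 − 360 = 236°

116° and 236°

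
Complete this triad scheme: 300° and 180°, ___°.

A triad places three hues 120° apart.
The full set through 180° is {60°, 180°, 300°}.
Given {180°, 300°}, the missing hue is 60°.

60°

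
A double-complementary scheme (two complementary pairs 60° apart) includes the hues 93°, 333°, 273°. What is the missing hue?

153°

A rectangular tetradic uses two complementary pairs 60° apart: offsets 0°, 60°, 180°, 240°.
Among {93°, 273°, 333°}, 273° and 93° are a 180° pair.
The remaining hue 333° needs its own complement: 333 + 180 = 513 → 513 − 360 = 153°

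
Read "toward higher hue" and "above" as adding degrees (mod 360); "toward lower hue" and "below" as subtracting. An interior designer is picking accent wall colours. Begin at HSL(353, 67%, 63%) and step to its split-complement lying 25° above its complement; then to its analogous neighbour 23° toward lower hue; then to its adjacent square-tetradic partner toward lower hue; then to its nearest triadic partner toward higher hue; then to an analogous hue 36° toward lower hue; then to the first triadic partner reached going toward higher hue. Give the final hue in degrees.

353 + 205 = 558 → 558 − 360 = 198°   (split-comp 25° ↑)
198 − 23 = 175°   (analog 23° ↓)
175 − 90 = 85°   (square ↓)
85 + 120 = 205°   (triadic ↑)
205 − 36 = 169°   (analog 36° ↓)
169 + 120 = 289°   (triadic ↑)

289°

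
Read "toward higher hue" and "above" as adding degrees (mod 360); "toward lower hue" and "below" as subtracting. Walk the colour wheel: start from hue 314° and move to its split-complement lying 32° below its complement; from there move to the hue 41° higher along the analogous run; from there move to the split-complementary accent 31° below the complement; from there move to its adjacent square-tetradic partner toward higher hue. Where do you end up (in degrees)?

22°

314 + 148 = 462 → 462 − 360 = 102°   (split-comp 32° ↓)
102 + 41 = 143°   (analog 41° ↑)
143 + 149 = 292°   (split-comp 31° ↓)
292 + 90 = 382 → 382 − 360 = 22°   (square ↑)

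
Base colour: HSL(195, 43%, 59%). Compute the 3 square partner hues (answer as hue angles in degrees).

A square tetradic scheme places four hues every 90°.
195 + 90 = 285°
195 + 180 = 375 → 375 − 360 = 15°
195 + 270 = 465 → 465 − 360 = 105°

285°, 15°, 105°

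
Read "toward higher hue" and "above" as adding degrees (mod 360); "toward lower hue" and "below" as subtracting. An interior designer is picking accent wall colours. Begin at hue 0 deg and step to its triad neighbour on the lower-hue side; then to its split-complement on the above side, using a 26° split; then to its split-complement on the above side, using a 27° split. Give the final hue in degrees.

293°

0 − 120 = -120 → -120 + 360 = 240°   (triadic ↓)
240 + 206 = 446 → 446 − 360 = 86°   (split-comp 26° ↑)
86 + 207 = 293°   (split-comp 27° ↑)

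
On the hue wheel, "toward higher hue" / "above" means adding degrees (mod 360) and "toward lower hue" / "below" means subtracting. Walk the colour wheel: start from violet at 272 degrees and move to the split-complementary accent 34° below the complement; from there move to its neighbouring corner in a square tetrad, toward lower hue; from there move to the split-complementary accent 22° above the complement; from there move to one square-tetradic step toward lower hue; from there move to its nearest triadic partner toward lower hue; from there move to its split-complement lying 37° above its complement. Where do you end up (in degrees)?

+146° (split-comp 34° ↓): 272 + 146 = 418 → 418 − 360 = 58°
−90° (square ↓): 58 − 90 = -32 → -32 + 360 = 328°
+202° (split-comp 22° ↑): 328 + 202 = 530 → 530 − 360 = 170°
−90° (square ↓): 170 − 90 = 80°
−120° (triadic ↓): 80 − 120 = -40 → -40 + 360 = 320°
+217° (split-comp 37° ↑): 320 + 217 = 537 → 537 − 360 = 177°

177°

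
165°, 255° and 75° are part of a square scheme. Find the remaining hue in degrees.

A square tetradic scheme places four hues every 90°.
The full set through 75° is {75°, 165°, 255°, 345°}.
Given {75°, 165°, 255°}, the missing hue is 345°.

345°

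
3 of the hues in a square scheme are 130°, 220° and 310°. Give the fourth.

40°

A square tetradic scheme places four hues every 90°.
The full set through 130° is {40°, 130°, 220°, 310°}.
Given {130°, 220°, 310°}, the missing hue is 40°.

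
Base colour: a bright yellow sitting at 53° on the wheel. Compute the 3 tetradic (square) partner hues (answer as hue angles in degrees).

143°, 233°, and 323°

A square tetradic scheme places four hues every 90°.
53 + 90 = 143°
53 + 180 = 233°
53 + 270 = 323°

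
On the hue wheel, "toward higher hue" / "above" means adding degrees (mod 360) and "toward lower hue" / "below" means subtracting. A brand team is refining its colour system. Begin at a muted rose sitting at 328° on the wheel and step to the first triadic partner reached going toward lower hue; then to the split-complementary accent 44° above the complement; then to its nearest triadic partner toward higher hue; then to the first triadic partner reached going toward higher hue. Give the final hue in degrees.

328 − 120 = 208°   (triadic ↓)
208 + 224 = 432 → 432 − 360 = 72°   (split-comp 44° ↑)
72 + 120 = 192°   (triadic ↑)
192 + 120 = 312°   (triadic ↑)

312°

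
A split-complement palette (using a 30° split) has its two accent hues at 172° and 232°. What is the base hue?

The accents sit 30° either side of the complement, so the complement is their short-arc midpoint on the wheel.
Short-arc midpoint of 172° and 232°: 202°.
Base is 180° from the complement: 202 − 180 = 22°

22°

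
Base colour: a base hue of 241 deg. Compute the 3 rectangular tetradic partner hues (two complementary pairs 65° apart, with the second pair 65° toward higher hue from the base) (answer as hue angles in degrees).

241 + 65 = 306°
241 + 180 = 421 → 421 − 360 = 61°
241 + 245 = 486 → 486 − 360 = 126°

306°, 61° and 126°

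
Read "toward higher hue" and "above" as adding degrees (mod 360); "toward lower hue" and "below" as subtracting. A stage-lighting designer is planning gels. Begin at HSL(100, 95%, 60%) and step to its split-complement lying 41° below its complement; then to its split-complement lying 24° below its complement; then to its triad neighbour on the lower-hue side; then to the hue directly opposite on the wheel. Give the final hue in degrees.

+139° (split-comp 41° ↓): 100 + 139 = 239°
+156° (split-comp 24° ↓): 239 + 156 = 395 → 395 − 360 = 35°
−120° (triadic ↓): 35 − 120 = -85 → -85 + 360 = 275°
+180° (complement): 275 + 180 = 455 → 455 − 360 = 95°

95°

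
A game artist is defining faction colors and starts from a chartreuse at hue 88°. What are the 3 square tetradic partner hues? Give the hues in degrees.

178°, 268°, and 358°

A square tetradic scheme places four hues every 90°.
88 + 90 = 178°
88 + 180 = 268°
88 + 270 = 358°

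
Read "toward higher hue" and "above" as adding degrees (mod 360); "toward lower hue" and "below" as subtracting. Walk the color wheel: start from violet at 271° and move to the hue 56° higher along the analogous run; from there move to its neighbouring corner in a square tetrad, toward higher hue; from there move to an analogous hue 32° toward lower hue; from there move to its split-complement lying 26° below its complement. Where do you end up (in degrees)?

analog 56° ↑ +56°: 271 + 56 = 327°
square ↑ +90°: 327 + 90 = 417 → 417 − 360 = 57°
analog 32° ↓ −32°: 57 − 32 = 25°
split-comp 26° ↓ +154°: 25 + 154 = 179°

179°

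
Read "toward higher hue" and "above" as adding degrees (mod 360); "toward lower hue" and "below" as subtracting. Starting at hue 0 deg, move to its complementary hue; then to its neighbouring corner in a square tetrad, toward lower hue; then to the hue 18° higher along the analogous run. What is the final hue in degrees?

108°

0 + 180 = 180°   (complement)
180 − 90 = 90°   (square ↓)
90 + 18 = 108°   (analog 18° ↑)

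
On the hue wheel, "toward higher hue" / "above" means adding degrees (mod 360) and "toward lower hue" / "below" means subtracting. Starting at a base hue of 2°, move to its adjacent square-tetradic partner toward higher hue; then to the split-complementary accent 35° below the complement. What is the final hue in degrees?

237°

2 + 90 = 92°   (square ↑)
92 + 145 = 237°   (split-comp 35° ↓)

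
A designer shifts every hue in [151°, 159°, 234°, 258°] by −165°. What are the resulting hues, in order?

346°, 354°, 69°, 93°

151 − 165 = -14 → -14 + 360 = 346°
159 − 165 = -6 → -6 + 360 = 354°
234 − 165 = 69°
258 − 165 = 93°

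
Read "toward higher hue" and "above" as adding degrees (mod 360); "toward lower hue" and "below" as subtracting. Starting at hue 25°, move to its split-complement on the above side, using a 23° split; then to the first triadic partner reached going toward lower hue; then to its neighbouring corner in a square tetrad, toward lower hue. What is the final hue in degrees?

18°

25 + 203 = 228°   (split-comp 23° ↑)
228 − 120 = 108°   (triadic ↓)
108 − 90 = 18°   (square ↓)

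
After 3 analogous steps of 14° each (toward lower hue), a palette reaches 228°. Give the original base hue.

270°

3 steps of 14° (toward lower hue) give a net shift of −42°.
Start = end − shift: 228 + 42 = 270°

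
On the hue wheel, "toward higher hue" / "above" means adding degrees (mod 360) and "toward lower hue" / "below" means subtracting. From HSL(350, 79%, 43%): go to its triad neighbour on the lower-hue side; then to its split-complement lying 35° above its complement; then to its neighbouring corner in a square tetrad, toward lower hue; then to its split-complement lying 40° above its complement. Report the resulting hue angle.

215°

350 − 120 = 230°   (triadic ↓)
230 + 215 = 445 → 445 − 360 = 85°   (split-comp 35° ↑)
85 − 90 = -5 → -5 + 360 = 355°   (square ↓)
355 + 220 = 575 → 575 − 360 = 215°   (split-comp 40° ↑)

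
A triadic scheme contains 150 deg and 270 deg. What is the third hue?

A triad spaces three hues 120° apart.
The full set is {30°, 150°, 270°}.

30°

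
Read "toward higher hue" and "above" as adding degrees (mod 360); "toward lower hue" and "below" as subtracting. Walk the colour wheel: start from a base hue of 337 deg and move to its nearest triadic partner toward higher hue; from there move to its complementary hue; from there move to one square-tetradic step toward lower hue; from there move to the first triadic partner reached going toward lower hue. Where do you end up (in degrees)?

67°

+120° (triadic ↑): 337 + 120 = 457 → 457 − 360 = 97°
+180° (complement): 97 + 180 = 277°
−90° (square ↓): 277 − 90 = 187°
−120° (triadic ↓): 187 − 120 = 67°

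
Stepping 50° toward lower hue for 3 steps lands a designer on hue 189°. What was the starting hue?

3 steps of 50° (toward lower hue) give a net shift of −150°.
Start = end − shift: 189 + 150 = 339°

339°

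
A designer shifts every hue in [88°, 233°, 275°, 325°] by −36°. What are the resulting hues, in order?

88 − 36 = 52°
233 − 36 = 197°
275 − 36 = 239°
325 − 36 = 289°

52°, 197°, 239°, 289°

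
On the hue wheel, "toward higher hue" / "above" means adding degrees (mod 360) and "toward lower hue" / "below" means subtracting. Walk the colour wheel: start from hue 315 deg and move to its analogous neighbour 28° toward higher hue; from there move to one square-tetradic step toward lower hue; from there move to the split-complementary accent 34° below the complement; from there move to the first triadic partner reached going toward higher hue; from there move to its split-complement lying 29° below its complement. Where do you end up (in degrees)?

+28° (analog 28° ↑): 315 + 28 = 343°
−90° (square ↓): 343 − 90 = 253°
+146° (split-comp 34° ↓): 253 + 146 = 399 → 399 − 360 = 39°
+120° (triadic ↑): 39 + 120 = 159°
+151° (split-comp 29° ↓): 159 + 151 = 310°

310°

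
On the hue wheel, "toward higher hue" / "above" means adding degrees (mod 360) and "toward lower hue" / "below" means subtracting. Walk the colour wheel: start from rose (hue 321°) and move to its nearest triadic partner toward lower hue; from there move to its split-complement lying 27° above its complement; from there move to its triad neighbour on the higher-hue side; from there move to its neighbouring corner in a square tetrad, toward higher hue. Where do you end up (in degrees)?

−120° (triadic ↓): 321 − 120 = 201°
+207° (split-comp 27° ↑): 201 + 207 = 408 → 408 − 360 = 48°
+120° (triadic ↑): 48 + 120 = 168°
+90° (square ↑): 168 + 90 = 258°

258°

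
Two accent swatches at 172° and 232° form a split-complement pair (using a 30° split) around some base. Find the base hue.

The accents sit 30° either side of the complement, so the complement is their short-arc midpoint on the wheel.
Short-arc midpoint of 172° and 232°: 202°.
Base is 180° from the complement: 202 − 180 = 22°

22°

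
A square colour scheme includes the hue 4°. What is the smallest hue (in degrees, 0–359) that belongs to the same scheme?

4°

A square tetradic scheme places four hues every 90°.
The full set through 4° is {4°, 94°, 184°, 274°}.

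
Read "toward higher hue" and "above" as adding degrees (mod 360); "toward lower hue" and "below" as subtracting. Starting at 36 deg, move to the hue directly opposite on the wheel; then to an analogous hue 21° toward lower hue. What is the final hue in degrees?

195°

36 + 180 = 216°   (complement)
216 − 21 = 195°   (analog 21° ↓)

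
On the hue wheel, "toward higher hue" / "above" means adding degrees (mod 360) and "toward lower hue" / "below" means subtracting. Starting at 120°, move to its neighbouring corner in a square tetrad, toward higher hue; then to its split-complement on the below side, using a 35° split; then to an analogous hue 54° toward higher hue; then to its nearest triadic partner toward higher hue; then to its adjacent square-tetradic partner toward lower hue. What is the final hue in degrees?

+90° (square ↑): 120 + 90 = 210°
+145° (split-comp 35° ↓): 210 + 145 = 355°
+54° (analog 54° ↑): 355 + 54 = 409 → 409 − 360 = 49°
+120° (triadic ↑): 49 + 120 = 169°
−90° (square ↓): 169 − 90 = 79°

79°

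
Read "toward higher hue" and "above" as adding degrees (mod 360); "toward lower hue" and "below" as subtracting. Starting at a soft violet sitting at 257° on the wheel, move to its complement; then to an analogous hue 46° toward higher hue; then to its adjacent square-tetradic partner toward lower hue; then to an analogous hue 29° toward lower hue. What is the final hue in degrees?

+180° (complement): 257 + 180 = 437 → 437 − 360 = 77°
+46° (analog 46° ↑): 77 + 46 = 123°
−90° (square ↓): 123 − 90 = 33°
−29° (analog 29° ↓): 33 − 29 = 4°

4°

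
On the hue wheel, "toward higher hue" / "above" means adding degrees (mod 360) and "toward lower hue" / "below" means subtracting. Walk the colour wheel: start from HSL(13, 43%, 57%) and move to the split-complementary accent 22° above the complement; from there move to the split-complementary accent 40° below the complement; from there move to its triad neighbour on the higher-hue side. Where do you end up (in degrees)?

13 + 202 = 215°   (split-comp 22° ↑)
215 + 140 = 355°   (split-comp 40° ↓)
355 + 120 = 475 → 475 − 360 = 115°   (triadic ↑)

115°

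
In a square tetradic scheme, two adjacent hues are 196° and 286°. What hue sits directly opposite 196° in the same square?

16°

A square tetradic scheme places four hues 90° apart; opposite corners are 180° apart.
196 + 180 = 376 → 376 − 360 = 16°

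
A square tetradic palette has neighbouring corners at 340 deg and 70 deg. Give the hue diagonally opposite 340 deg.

A square tetradic scheme places four hues 90° apart; opposite corners are 180° apart.
340 + 180 = 520 → 520 − 360 = 160°

160°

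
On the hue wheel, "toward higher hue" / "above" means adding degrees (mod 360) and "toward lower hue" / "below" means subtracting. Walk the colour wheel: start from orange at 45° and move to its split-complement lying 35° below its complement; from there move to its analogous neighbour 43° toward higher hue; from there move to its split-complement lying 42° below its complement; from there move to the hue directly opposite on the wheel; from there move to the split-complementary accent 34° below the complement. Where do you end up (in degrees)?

337°

split-comp 35° ↓ +145°: 45 + 145 = 190°
analog 43° ↑ +43°: 190 + 43 = 233°
split-comp 42° ↓ +138°: 233 + 138 = 371 → 371 − 360 = 11°
complement +180°: 11 + 180 = 191°
split-comp 34° ↓ +146°: 191 + 146 = 337°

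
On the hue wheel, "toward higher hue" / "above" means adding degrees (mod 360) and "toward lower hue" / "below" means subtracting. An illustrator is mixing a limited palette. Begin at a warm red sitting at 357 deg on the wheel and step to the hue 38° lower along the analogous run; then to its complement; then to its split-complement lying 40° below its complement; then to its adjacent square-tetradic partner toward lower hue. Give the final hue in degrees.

−38° (analog 38° ↓): 357 − 38 = 319°
+180° (complement): 319 + 180 = 499 → 499 − 360 = 139°
+140° (split-comp 40° ↓): 139 + 140 = 279°
−90° (square ↓): 279 − 90 = 189°

189°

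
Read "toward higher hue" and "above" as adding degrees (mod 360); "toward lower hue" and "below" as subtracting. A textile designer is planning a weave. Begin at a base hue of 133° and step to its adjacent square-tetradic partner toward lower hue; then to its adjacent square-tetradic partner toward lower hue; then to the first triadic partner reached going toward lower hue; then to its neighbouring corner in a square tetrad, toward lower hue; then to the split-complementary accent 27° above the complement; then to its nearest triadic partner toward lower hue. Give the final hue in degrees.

133 − 90 = 43°   (square ↓)
43 − 90 = -47 → -47 + 360 = 313°   (square ↓)
313 − 120 = 193°   (triadic ↓)
193 − 90 = 103°   (square ↓)
103 + 207 = 310°   (split-comp 27° ↑)
310 − 120 = 190°   (triadic ↓)

190°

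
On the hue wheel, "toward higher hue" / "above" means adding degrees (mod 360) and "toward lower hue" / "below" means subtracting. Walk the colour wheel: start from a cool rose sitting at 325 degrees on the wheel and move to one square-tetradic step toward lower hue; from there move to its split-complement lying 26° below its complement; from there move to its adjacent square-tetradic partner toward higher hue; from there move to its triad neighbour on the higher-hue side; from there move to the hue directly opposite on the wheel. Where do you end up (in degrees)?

59°

325 − 90 = 235°   (square ↓)
235 + 154 = 389 → 389 − 360 = 29°   (split-comp 26° ↓)
29 + 90 = 119°   (square ↑)
119 + 120 = 239°   (triadic ↑)
239 + 180 = 419 → 419 − 360 = 59°   (complement)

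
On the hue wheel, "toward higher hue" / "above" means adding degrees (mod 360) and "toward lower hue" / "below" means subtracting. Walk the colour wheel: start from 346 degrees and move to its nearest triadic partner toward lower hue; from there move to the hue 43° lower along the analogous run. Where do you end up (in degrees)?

183°

−120° (triadic ↓): 346 − 120 = 226°
−43° (analog 43° ↓): 226 − 43 = 183°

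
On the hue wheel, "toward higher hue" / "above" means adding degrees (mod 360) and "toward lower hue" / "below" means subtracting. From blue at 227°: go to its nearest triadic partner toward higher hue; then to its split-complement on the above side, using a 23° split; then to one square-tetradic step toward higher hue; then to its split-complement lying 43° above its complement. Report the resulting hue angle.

+120° (triadic ↑): 227 + 120 = 347°
+203° (split-comp 23° ↑): 347 + 203 = 550 → 550 − 360 = 190°
+90° (square ↑): 190 + 90 = 280°
+223° (split-comp 43° ↑): 280 + 223 = 503 → 503 − 360 = 143°

143°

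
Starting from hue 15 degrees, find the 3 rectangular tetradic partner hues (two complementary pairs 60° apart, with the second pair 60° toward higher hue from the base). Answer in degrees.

75°, 195°, 255°

A rectangular tetradic uses two complementary pairs 60° apart: offsets 0°, 60°, 180°, 240°.
15 + 60 = 75°
15 + 180 = 195°
15 + 240 = 255°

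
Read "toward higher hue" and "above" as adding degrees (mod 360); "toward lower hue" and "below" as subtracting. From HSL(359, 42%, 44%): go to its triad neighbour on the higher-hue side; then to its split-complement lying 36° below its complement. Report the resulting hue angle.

263°

triadic ↑ +120°: 359 + 120 = 479 → 479 − 360 = 119°
split-comp 36° ↓ +144°: 119 + 144 = 263°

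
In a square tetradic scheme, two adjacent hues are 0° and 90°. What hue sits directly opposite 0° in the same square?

180°

A square tetradic scheme places four hues 90° apart; opposite corners are 180° apart.
0 + 180 = 180°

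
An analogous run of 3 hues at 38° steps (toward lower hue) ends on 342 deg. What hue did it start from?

2 steps of 38° (toward lower hue) give a net shift of −76°.
Start = end − shift: 342 + 76 = 418 → 418 − 360 = 58°

58°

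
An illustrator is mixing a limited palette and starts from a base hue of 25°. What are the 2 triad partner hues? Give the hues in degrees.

145° and 265°

25 + 120 = 145°
25 + 240 = 265°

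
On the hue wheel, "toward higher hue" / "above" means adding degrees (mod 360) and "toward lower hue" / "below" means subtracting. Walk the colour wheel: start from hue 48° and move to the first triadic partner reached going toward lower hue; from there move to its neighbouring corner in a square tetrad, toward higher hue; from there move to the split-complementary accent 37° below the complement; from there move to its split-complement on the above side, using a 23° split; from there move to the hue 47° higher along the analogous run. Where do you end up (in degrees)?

51°

triadic ↓ −120°: 48 − 120 = -72 → -72 + 360 = 288°
square ↑ +90°: 288 + 90 = 378 → 378 − 360 = 18°
split-comp 37° ↓ +143°: 18 + 143 = 161°
split-comp 23° ↑ +203°: 161 + 203 = 364 → 364 − 360 = 4°
analog 47° ↑ +47°: 4 + 47 = 51°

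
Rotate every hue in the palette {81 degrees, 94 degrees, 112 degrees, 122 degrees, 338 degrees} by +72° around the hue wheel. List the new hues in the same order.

81 + 72 = 153°
94 + 72 = 166°
112 + 72 = 184°
122 + 72 = 194°
338 + 72 = 410 → 410 − 360 = 50°

153°, 166°, 184°, 194°, 50°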